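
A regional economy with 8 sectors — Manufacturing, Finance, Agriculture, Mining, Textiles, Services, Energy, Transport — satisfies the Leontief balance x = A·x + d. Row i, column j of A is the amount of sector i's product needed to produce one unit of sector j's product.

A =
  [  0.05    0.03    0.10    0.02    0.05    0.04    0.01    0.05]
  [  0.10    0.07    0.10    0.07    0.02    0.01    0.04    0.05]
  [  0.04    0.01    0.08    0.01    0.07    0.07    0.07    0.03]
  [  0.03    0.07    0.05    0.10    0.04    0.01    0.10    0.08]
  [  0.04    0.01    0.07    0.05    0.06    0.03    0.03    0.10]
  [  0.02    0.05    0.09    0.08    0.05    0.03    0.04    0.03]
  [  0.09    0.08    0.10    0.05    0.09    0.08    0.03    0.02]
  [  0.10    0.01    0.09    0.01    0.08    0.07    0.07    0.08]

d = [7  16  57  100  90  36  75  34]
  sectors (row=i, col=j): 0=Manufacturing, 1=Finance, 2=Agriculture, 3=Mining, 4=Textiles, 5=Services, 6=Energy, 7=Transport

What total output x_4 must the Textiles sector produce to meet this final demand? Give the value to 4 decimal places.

Form M = I − A:
  [  0.95   -0.03   -0.10   -0.02   -0.05   -0.04   -0.01   -0.05]
  [ -0.10    0.93   -0.10   -0.07   -0.02   -0.01   -0.04   -0.05]
  [ -0.04   -0.01    0.92   -0.01   -0.07   -0.07   -0.07   -0.03]
  [ -0.03   -0.07   -0.05    0.90   -0.04   -0.01   -0.10   -0.08]
  [ -0.04   -0.01   -0.07   -0.05    0.94   -0.03   -0.03   -0.10]
  [ -0.02   -0.05   -0.09   -0.08   -0.05    0.97   -0.04   -0.03]
  [ -0.09   -0.08   -0.10   -0.05   -0.09   -0.08    0.97   -0.02]
  [ -0.10   -0.01   -0.09   -0.01   -0.08   -0.07   -0.07    0.92]
Leontief inverse L = M⁻¹:
  [  1.0831    0.0488    0.1511    0.0436    0.0863    0.0685    0.0400    0.0827]
  [  0.1474    1.1008    0.1687    0.1040    0.0663    0.0461    0.0805    0.0928]
  [  0.0757    0.0336    1.1366    0.0385    0.1115    0.1022    0.1004    0.0640]
  [  0.0849    0.1076    0.1233    1.1418    0.0921    0.0495    0.1461    0.1286]
  [  0.0801    0.0323    0.1275    0.0779    1.1033    0.0634    0.0663    0.1405]
  [  0.0585    0.0773    0.1465    0.1132    0.0901    1.0600    0.0774    0.0680]
  [  0.1402    0.1145    0.1788    0.0929    0.1423    0.1189    1.0740    0.0704]
  [  0.1497    0.0391    0.1666    0.0445    0.1356    0.1137    0.1100    1.1274]
Total output x = L · d:
  x_0 = 1.0831·7 + 0.0488·16 + 0.1511·57 + 0.0436·100 + 0.0863·90 + 0.0685·36 + 0.0400·75 + 0.0827·34 = 37.3739
  x_1 = 0.1474·7 + 1.1008·16 + 0.1687·57 + 0.1040·100 + 0.0663·90 + 0.0461·36 + 0.0805·75 + 0.0928·34 = 55.4830
  x_2 = 0.0757·7 + 0.0336·16 + 1.1366·57 + 0.0385·100 + 0.1115·90 + 0.1022·36 + 0.1004·75 + 0.0640·34 = 93.1288
  x_3 = 0.0849·7 + 0.1076·16 + 0.1233·57 + 1.1418·100 + 0.0921·90 + 0.0495·36 + 0.1461·75 + 0.1286·34 = 148.9219
  x_4 = 0.0801·7 + 0.0323·16 + 0.1275·57 + 0.0779·100 + 1.1033·90 + 0.0634·36 + 0.0663·75 + 0.1405·34 = 127.4535
  x_5 = 0.0585·7 + 0.0773·16 + 0.1465·57 + 0.1132·100 + 0.0901·90 + 1.0600·36 + 0.0774·75 + 0.0680·34 = 75.7091
  x_6 = 0.1402·7 + 0.1145·16 + 0.1788·57 + 0.0929·100 + 0.1423·90 + 0.1189·36 + 1.0740·75 + 0.0704·34 = 122.3287
  x_7 = 0.1497·7 + 0.0391·16 + 0.1666·57 + 0.0445·100 + 0.1356·90 + 0.1137·36 + 0.1100·75 + 1.1274·34 = 78.5021

127.4535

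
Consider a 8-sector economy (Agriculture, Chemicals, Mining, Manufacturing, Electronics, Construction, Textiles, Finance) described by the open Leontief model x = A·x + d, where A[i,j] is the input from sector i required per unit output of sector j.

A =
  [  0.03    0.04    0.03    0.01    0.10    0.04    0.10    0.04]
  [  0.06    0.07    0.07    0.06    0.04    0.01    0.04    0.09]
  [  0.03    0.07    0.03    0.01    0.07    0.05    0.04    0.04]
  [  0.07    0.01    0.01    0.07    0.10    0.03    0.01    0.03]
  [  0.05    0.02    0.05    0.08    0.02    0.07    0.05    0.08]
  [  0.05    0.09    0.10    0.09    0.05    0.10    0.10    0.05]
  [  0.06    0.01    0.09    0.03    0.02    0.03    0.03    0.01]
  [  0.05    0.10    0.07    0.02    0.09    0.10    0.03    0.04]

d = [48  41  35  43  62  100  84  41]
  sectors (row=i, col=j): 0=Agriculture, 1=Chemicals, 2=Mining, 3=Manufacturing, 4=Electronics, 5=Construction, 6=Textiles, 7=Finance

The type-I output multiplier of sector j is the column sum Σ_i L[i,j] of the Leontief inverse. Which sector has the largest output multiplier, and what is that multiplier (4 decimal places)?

Electronics (1.8310)

Form M = I − A:
  [  0.97   -0.04   -0.03   -0.01   -0.10   -0.04   -0.10   -0.04]
  [ -0.06    0.93   -0.07   -0.06   -0.04   -0.01   -0.04   -0.09]
  [ -0.03   -0.07    0.97   -0.01   -0.07   -0.05   -0.04   -0.04]
  [ -0.07   -0.01   -0.01    0.93   -0.10   -0.03   -0.01   -0.03]
  [ -0.05   -0.02   -0.05   -0.08    0.98   -0.07   -0.05   -0.08]
  [ -0.05   -0.09   -0.10   -0.09   -0.05    0.90   -0.10   -0.05]
  [ -0.06   -0.01   -0.09   -0.03   -0.02   -0.03    0.97   -0.01]
  [ -0.05   -0.10   -0.07   -0.02   -0.09   -0.10   -0.03    0.96]
Leontief inverse L = M⁻¹:
  [  1.0632    0.0709    0.0707    0.0415    0.1338    0.0762    0.1328    0.0717]
  [  0.0968    1.1097    0.1096    0.0913    0.0879    0.0491    0.0747    0.1261]
  [  0.0597    0.1019    1.0660    0.0393    0.1026    0.0826    0.0707    0.0713]
  [  0.0983    0.0345    0.0381    1.0991    0.1356    0.0618    0.0396    0.0582]
  [  0.0865    0.0585    0.0907    0.1135    1.0674    0.1117    0.0862    0.1121]
  [  0.1042    0.1449    0.1616    0.1410    0.1138    1.1561    0.1530    0.1004]
  [  0.0813    0.0336    0.1137    0.0485    0.0499    0.0544    1.0550    0.0308]
  [  0.0934    0.1491    0.1225    0.0643    0.1399    0.1490    0.0777    1.0869]
Total output x = L · d:
  x_0 = 1.0632·48 + 0.0709·41 + 0.0707·35 + 0.0415·43 + 0.1338·62 + 0.0762·100 + 0.1328·84 + 0.0717·41 = 88.2105
  x_1 = 0.0968·48 + 1.1097·41 + 0.1096·35 + 0.0913·43 + 0.0879·62 + 0.0491·100 + 0.0747·84 + 0.1261·41 = 79.7141
  x_2 = 0.0597·48 + 0.1019·41 + 1.0660·35 + 0.0393·43 + 0.1026·62 + 0.0826·100 + 0.0707·84 + 0.0713·41 = 69.5256
  x_3 = 0.0983·48 + 0.0345·41 + 0.0381·35 + 1.0991·43 + 0.1356·62 + 0.0618·100 + 0.0396·84 + 0.0582·41 = 75.0347
  x_4 = 0.0865·48 + 0.0585·41 + 0.0907·35 + 0.1135·43 + 1.0674·62 + 0.1117·100 + 0.0862·84 + 0.1121·41 = 103.7933
  x_5 = 0.1042·48 + 0.1449·41 + 0.1616·35 + 0.1410·43 + 0.1138·62 + 1.1561·100 + 0.1530·84 + 0.1004·41 = 162.3015
  x_6 = 0.0813·48 + 0.0336·41 + 0.1137·35 + 0.0485·43 + 0.0499·62 + 0.0544·100 + 1.0550·84 + 0.0308·41 = 109.7589
  x_7 = 0.0934·48 + 0.1491·41 + 0.1225·35 + 0.0643·43 + 0.1399·62 + 0.1490·100 + 0.0777·84 + 1.0869·41 = 92.3060
Output multipliers (column sums of L):
  Agriculture: 1.6834
  Chemicals: 1.7030
  Mining: 1.7730
  Manufacturing: 1.6384
  Electronics: 1.8310
  Construction: 1.7409
  Textiles: 1.6898
  Finance: 1.6574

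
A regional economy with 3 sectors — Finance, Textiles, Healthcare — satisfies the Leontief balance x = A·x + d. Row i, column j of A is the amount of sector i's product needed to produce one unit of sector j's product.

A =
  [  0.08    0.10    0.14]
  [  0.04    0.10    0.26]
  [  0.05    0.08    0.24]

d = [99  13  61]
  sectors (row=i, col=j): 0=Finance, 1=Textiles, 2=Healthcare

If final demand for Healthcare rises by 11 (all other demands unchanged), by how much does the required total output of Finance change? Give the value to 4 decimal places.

2.7911

Form M = I − A:
  [  0.92   -0.10   -0.14]
  [ -0.04    0.90   -0.26]
  [ -0.05   -0.08    0.76]
Leontief inverse L = M⁻¹:
  [  1.1071    0.1456    0.2537]
  [  0.0724    1.1555    0.4086]
  [  0.0805    0.1312    1.3755]
Total output x = L · d:
  x_0 = 1.1071·99 + 0.1456·13 + 0.2537·61 = 126.9704
  x_1 = 0.0724·99 + 1.1555·13 + 0.4086·61 = 47.1208
  x_2 = 0.0805·99 + 0.1312·13 + 1.3755·61 = 93.5766
Δx_0 = L[0,2] · Δd_2 = 0.2537 · 11 = 2.7911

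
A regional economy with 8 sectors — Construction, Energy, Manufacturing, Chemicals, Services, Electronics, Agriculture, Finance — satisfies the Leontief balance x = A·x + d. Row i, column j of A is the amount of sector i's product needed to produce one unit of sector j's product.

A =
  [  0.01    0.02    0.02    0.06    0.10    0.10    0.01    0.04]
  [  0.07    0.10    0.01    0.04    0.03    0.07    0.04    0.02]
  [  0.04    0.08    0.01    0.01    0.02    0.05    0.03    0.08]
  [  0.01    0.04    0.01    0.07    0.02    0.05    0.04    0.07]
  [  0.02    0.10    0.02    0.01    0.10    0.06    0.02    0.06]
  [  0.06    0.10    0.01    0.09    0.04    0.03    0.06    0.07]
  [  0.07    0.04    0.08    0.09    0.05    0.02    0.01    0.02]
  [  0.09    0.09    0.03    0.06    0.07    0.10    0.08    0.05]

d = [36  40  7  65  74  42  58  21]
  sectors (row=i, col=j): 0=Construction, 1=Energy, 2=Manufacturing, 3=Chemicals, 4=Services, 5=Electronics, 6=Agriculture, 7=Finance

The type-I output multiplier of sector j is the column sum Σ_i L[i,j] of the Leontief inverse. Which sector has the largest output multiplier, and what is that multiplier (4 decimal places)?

Form M = I − A:
  [  0.99   -0.02   -0.02   -0.06   -0.10   -0.10   -0.01   -0.04]
  [ -0.07    0.90   -0.01   -0.04   -0.03   -0.07   -0.04   -0.02]
  [ -0.04   -0.08    0.99   -0.01   -0.02   -0.05   -0.03   -0.08]
  [ -0.01   -0.04   -0.01    0.93   -0.02   -0.05   -0.04   -0.07]
  [ -0.02   -0.10   -0.02   -0.01    0.90   -0.06   -0.02   -0.06]
  [ -0.06   -0.10   -0.01   -0.09   -0.04    0.97   -0.06   -0.07]
  [ -0.07   -0.04   -0.08   -0.09   -0.05   -0.02    0.99   -0.02]
  [ -0.09   -0.09   -0.03   -0.06   -0.07   -0.10   -0.08    0.95]
Leontief inverse L = M⁻¹:
  [  1.0372    0.0688    0.0317    0.0928    0.1340    0.1349    0.0348    0.0738]
  [  0.0995    1.1456    0.0233    0.0764    0.0636    0.1084    0.0629    0.0492]
  [  0.0699    0.1223    1.0225    0.0416    0.0505    0.0860    0.0531    0.1053]
  [  0.0366    0.0784    0.0224    1.1019    0.0463    0.0815    0.0624    0.0965]
  [  0.0535    0.1551    0.0336    0.0429    1.1381    0.1015    0.0461    0.0918]
  [  0.0962    0.1538    0.0278    0.1337    0.0805    1.0780    0.0889    0.1059]
  [  0.0937    0.0823    0.0912    0.1204    0.0819    0.0583    1.0315    0.0534]
  [  0.1342    0.1584    0.0520    0.1143    0.1225    0.1568    0.1145    1.0961]
Total output x = L · d:
  x_0 = 1.0372·36 + 0.0688·40 + 0.0317·7 + 0.0928·65 + 0.1340·74 + 0.1349·42 + 0.0348·58 + 0.0738·21 = 65.4989
  x_1 = 0.0995·36 + 1.1456·40 + 0.0233·7 + 0.0764·65 + 0.0636·74 + 0.1084·42 + 0.0629·58 + 0.0492·21 = 68.4750
  x_2 = 0.0699·36 + 0.1223·40 + 1.0225·7 + 0.0416·65 + 0.0505·74 + 0.0860·42 + 0.0531·58 + 0.1053·21 = 29.9041
  x_3 = 0.0366·36 + 0.0784·40 + 0.0224·7 + 1.1019·65 + 0.0463·74 + 0.0815·42 + 0.0624·58 + 0.0965·21 = 88.7269
  x_4 = 0.0535·36 + 0.1551·40 + 0.0336·7 + 0.0429·65 + 1.1381·74 + 0.1015·42 + 0.0461·58 + 0.0918·21 = 104.2420
  x_5 = 0.0962·36 + 0.1538·40 + 0.0278·7 + 0.1337·65 + 0.0805·74 + 1.0780·42 + 0.0889·58 + 0.1059·21 = 77.1191
  x_6 = 0.0937·36 + 0.0823·40 + 0.0912·7 + 0.1204·65 + 0.0819·74 + 0.0583·42 + 1.0315·58 + 0.0534·21 = 84.5874
  x_7 = 0.1342·36 + 0.1584·40 + 0.0520·7 + 0.1143·65 + 0.1225·74 + 0.1568·42 + 0.1145·58 + 1.0961·21 = 64.2676
Output multipliers (column sums of L):
  Construction: 1.6209
  Energy: 1.9647
  Manufacturing: 1.3045
  Chemicals: 1.7240
  Services: 1.7173
  Electronics: 1.8053
  Agriculture: 1.4943
  Finance: 1.6721

Energy (1.9647)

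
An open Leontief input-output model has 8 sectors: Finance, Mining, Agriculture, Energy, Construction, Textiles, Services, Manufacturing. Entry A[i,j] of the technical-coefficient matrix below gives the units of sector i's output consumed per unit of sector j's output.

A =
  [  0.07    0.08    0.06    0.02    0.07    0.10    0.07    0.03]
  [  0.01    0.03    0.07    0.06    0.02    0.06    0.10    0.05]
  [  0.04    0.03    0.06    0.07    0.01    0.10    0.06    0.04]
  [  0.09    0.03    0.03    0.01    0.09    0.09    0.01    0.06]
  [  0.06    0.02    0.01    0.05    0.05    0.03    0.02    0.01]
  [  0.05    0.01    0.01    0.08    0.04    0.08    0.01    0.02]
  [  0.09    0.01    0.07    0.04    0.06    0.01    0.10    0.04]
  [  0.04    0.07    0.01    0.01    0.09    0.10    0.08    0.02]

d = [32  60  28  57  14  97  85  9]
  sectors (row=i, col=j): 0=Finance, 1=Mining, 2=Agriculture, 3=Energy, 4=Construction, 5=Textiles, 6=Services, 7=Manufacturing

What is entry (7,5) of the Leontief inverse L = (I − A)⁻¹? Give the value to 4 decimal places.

Form M = I − A:
  [  0.93   -0.08   -0.06   -0.02   -0.07   -0.10   -0.07   -0.03]
  [ -0.01    0.97   -0.07   -0.06   -0.02   -0.06   -0.10   -0.05]
  [ -0.04   -0.03    0.94   -0.07   -0.01   -0.10   -0.06   -0.04]
  [ -0.09   -0.03   -0.03    0.99   -0.09   -0.09   -0.01   -0.06]
  [ -0.06   -0.02   -0.01   -0.05    0.95   -0.03   -0.02   -0.01]
  [ -0.05   -0.01   -0.01   -0.08   -0.04    0.92   -0.01   -0.02]
  [ -0.09   -0.01   -0.07   -0.04   -0.06   -0.01    0.90   -0.04]
  [ -0.04   -0.07   -0.01   -0.01   -0.09   -0.10   -0.08    0.98]
Leontief inverse L = M⁻¹:
  [  1.1150    0.1057    0.0929    0.0588    0.1100    0.1548    0.1144    0.0559]
  [  0.0496    1.0496    0.0968    0.0889    0.0551    0.1043    0.1368    0.0727]
  [  0.0797    0.0512    1.0857    0.1003    0.0460    0.1492    0.0936    0.0628]
  [  0.1264    0.0543    0.0521    1.0396    0.1254    0.1377    0.0421    0.0782]
  [  0.0851    0.0347    0.0254    0.0664    1.0734    0.0587    0.0395    0.0232]
  [  0.0798    0.0263    0.0254    0.1002    0.0684    1.1163    0.0290    0.0356]
  [  0.1339    0.0352    0.1007    0.0683    0.0986    0.0569    1.1413    0.0629]
  [  0.0780    0.0891    0.0355    0.0423    0.1238    0.1406    0.1156    1.0402]
Total output x = L · d:
  x_0 = 1.1150·32 + 0.1057·60 + 0.0929·28 + 0.0588·57 + 0.1100·14 + 0.1548·97 + 0.1144·85 + 0.0559·9 = 74.7595
  x_1 = 0.0496·32 + 1.0496·60 + 0.0968·28 + 0.0889·57 + 0.0551·14 + 0.1043·97 + 0.1368·85 + 0.0727·9 = 95.5098
  x_2 = 0.0797·32 + 0.0512·60 + 1.0857·28 + 0.1003·57 + 0.0460·14 + 0.1492·97 + 0.0936·85 + 0.0628·9 = 65.3787
  x_3 = 0.1264·32 + 0.0543·60 + 0.0521·28 + 1.0396·57 + 0.1254·14 + 0.1377·97 + 0.0421·85 + 0.0782·9 = 87.4086
  x_4 = 0.0851·32 + 0.0347·60 + 0.0254·28 + 0.0664·57 + 1.0734·14 + 0.0587·97 + 0.0395·85 + 0.0232·9 = 33.5866
  x_5 = 0.0798·32 + 0.0263·60 + 0.0254·28 + 0.1002·57 + 0.0684·14 + 1.1163·97 + 0.0290·85 + 0.0356·9 = 122.5816
  x_6 = 0.1339·32 + 0.0352·60 + 0.1007·28 + 0.0683·57 + 0.0986·14 + 0.0569·97 + 1.1413·85 + 0.0629·9 = 117.5885
  x_7 = 0.0780·32 + 0.0891·60 + 0.0355·28 + 0.0423·57 + 0.1238·14 + 0.1406·97 + 0.1156·85 + 1.0402·9 = 45.8081

L[7,5] = 0.1406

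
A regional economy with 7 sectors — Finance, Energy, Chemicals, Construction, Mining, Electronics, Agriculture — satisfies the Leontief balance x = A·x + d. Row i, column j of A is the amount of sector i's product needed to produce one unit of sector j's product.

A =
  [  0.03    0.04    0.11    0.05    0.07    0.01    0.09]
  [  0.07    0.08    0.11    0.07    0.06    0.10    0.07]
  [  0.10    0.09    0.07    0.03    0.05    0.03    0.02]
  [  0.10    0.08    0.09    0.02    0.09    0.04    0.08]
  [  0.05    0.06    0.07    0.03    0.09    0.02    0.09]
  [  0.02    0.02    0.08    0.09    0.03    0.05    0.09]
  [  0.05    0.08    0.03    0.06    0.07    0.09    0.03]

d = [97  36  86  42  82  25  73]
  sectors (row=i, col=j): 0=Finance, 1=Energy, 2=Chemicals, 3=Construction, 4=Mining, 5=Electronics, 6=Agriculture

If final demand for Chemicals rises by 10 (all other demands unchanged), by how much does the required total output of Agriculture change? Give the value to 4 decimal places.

0.8987

Form M = I − A:
  [  0.97   -0.04   -0.11   -0.05   -0.07   -0.01   -0.09]
  [ -0.07    0.92   -0.11   -0.07   -0.06   -0.10   -0.07]
  [ -0.10   -0.09    0.93   -0.03   -0.05   -0.03   -0.02]
  [ -0.10   -0.08   -0.09    0.98   -0.09   -0.04   -0.08]
  [ -0.05   -0.06   -0.07   -0.03    0.91   -0.02   -0.09]
  [ -0.02   -0.02   -0.08   -0.09   -0.03    0.95   -0.09]
  [ -0.05   -0.08   -0.03   -0.06   -0.07   -0.09    0.97]
Leontief inverse L = M⁻¹:
  [  1.0764    0.0899    0.1628    0.0820    0.1174    0.0443    0.1315]
  [  0.1307    1.1444    0.1887    0.1197    0.1229    0.1481    0.1336]
  [  0.1424    0.1356    1.1291    0.0642    0.0954    0.0624    0.0662]
  [  0.1524    0.1380    0.1599    1.0633    0.1480    0.0820    0.1364]
  [  0.0943    0.1093    0.1253    0.0647    1.1389    0.0560    0.1354]
  [  0.0636    0.0658    0.1301    0.1217    0.0742    1.0834    0.1308]
  [  0.0928    0.1257    0.0899    0.0978    0.1174    0.1261    1.0811]
Total output x = L · d:
  x_0 = 1.0764·97 + 0.0899·36 + 0.1628·86 + 0.0820·42 + 0.1174·82 + 0.0443·25 + 0.1315·73 = 145.4208
  x_1 = 0.1307·97 + 1.1444·36 + 0.1887·86 + 0.1197·42 + 0.1229·82 + 0.1481·25 + 0.1336·73 = 98.6563
  x_2 = 0.1424·97 + 0.1356·36 + 1.1291·86 + 0.0642·42 + 0.0954·82 + 0.0624·25 + 0.0662·73 = 132.7104
  x_3 = 0.1524·97 + 0.1380·36 + 0.1599·86 + 1.0633·42 + 0.1480·82 + 0.0820·25 + 0.1364·73 = 102.3042
  x_4 = 0.0943·97 + 0.1093·36 + 0.1253·86 + 0.0647·42 + 1.1389·82 + 0.0560·25 + 0.1354·73 = 131.2484
  x_5 = 0.0636·97 + 0.0658·36 + 0.1301·86 + 0.1217·42 + 0.0742·82 + 1.0834·25 + 0.1308·73 = 67.5567
  x_6 = 0.0928·97 + 0.1257·36 + 0.0899·86 + 0.0978·42 + 0.1174·82 + 0.1261·25 + 1.0811·73 = 117.0625
Δx_6 = L[6,2] · Δd_2 = 0.0899 · 10 = 0.8987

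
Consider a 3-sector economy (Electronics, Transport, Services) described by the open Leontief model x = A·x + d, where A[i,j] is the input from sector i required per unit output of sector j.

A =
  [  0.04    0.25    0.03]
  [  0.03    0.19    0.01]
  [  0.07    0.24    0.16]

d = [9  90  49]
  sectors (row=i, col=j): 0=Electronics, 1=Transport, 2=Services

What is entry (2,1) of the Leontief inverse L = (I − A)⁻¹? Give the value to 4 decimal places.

L[2,1] = 0.3858

Form M = I − A:
  [  0.96   -0.25   -0.03]
  [ -0.03    0.81   -0.01]
  [ -0.07   -0.24    0.84]
Leontief inverse L = M⁻¹:
  [  1.0553    0.3381    0.0417]
  [  0.0403    1.2519    0.0163]
  [  0.0995    0.3858    1.1986]
Total output x = L · d:
  x_0 = 1.0553·9 + 0.3381·90 + 0.0417·49 = 41.9669
  x_1 = 0.0403·9 + 1.2519·90 + 0.0163·49 = 113.8303
  x_2 = 0.0995·9 + 0.3858·90 + 1.1986·49 = 94.3535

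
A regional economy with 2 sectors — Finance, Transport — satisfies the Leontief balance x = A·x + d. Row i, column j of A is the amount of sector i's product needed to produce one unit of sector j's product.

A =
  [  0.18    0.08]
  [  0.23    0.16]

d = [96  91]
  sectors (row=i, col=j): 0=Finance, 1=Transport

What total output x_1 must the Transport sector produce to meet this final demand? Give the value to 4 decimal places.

Form M = I − A:
  [  0.82   -0.08]
  [ -0.23    0.84]
Leontief inverse L = M⁻¹:
  [  1.2530    0.1193]
  [  0.3431    1.2232]
Total output x = L · d:
  x_0 = 1.2530·96 + 0.1193·91 = 131.1456
  x_1 = 0.3431·96 + 1.2232·91 = 144.2422

144.2422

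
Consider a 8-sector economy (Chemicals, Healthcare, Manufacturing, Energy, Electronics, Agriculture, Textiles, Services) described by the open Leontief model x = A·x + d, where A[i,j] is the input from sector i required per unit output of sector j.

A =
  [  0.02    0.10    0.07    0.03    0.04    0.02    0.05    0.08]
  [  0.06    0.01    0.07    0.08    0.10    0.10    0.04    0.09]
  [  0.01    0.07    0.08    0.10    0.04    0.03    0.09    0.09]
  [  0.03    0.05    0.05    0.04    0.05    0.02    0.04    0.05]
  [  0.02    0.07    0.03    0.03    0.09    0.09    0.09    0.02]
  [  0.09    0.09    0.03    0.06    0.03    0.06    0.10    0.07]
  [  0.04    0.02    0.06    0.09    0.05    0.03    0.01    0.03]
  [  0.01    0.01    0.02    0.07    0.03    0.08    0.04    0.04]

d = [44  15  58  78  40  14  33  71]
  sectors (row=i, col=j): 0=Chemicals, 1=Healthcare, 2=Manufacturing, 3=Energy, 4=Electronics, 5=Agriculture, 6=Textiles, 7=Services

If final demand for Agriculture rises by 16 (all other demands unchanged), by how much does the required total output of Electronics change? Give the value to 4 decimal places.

Form M = I − A:
  [  0.98   -0.10   -0.07   -0.03   -0.04   -0.02   -0.05   -0.08]
  [ -0.06    0.99   -0.07   -0.08   -0.10   -0.10   -0.04   -0.09]
  [ -0.01   -0.07    0.92   -0.10   -0.04   -0.03   -0.09   -0.09]
  [ -0.03   -0.05   -0.05    0.96   -0.05   -0.02   -0.04   -0.05]
  [ -0.02   -0.07   -0.03   -0.03    0.91   -0.09   -0.09   -0.02]
  [ -0.09   -0.09   -0.03   -0.06   -0.03    0.94   -0.10   -0.07]
  [ -0.04   -0.02   -0.06   -0.09   -0.05   -0.03    0.99   -0.03]
  [ -0.01   -0.01   -0.02   -0.07   -0.03   -0.08   -0.04    0.96]
Leontief inverse L = M⁻¹:
  [  1.0442    0.1314    0.1069    0.0784    0.0803    0.0622    0.0895    0.1224]
  [  0.0927    1.0621    0.1146    0.1370    0.1484    0.1510    0.0980    0.1423]
  [  0.0386    0.1085    1.1239    0.1576    0.0862    0.0760    0.1360    0.1385]
  [  0.0487    0.0777    0.0790    1.0765    0.0817    0.0519    0.0723    0.0826]
  [  0.0516    0.1099    0.0682    0.0791    1.1346    0.1350    0.1358    0.0628]
  [  0.1233    0.1344    0.0770    0.1176    0.0788    1.1085    0.1475    0.1233]
  [  0.0581    0.0511    0.0890    0.1240    0.0803    0.0585    1.0440    0.0630]
  [  0.0305    0.0371    0.0437    0.1015    0.0555    0.1066    0.0701    1.0682]
Total output x = L · d:
  x_0 = 1.0442·44 + 0.1314·15 + 0.1069·58 + 0.0784·78 + 0.0803·40 + 0.0622·14 + 0.0895·33 + 0.1224·71 = 75.9613
  x_1 = 0.0927·44 + 1.0621·15 + 0.1146·58 + 0.1370·78 + 0.1484·40 + 0.1510·14 + 0.0980·33 + 0.1423·71 = 58.7347
  x_2 = 0.0386·44 + 0.1085·15 + 1.1239·58 + 0.1576·78 + 0.0862·40 + 0.0760·14 + 0.1360·33 + 0.1385·71 = 99.6432
  x_3 = 0.0487·44 + 0.0777·15 + 0.0790·58 + 1.0765·78 + 0.0817·40 + 0.0519·14 + 0.0723·33 + 0.0826·71 = 104.0971
  x_4 = 0.0516·44 + 0.1099·15 + 0.0682·58 + 0.0791·78 + 1.1346·40 + 0.1350·14 + 0.1358·33 + 0.0628·71 = 70.2538
  x_5 = 0.1233·44 + 0.1344·15 + 0.0770·58 + 0.1176·78 + 0.0788·40 + 1.1085·14 + 0.1475·33 + 0.1233·71 = 53.3742
  x_6 = 0.0581·44 + 0.0511·15 + 0.0890·58 + 0.1240·78 + 0.0803·40 + 0.0585·14 + 1.0440·33 + 0.0630·71 = 61.1120
  x_7 = 0.0305·44 + 0.0371·15 + 0.0437·58 + 0.1015·78 + 0.0555·40 + 0.1066·14 + 0.0701·33 + 1.0682·71 = 94.2174
Δx_4 = L[4,5] · Δd_5 = 0.1350 · 16 = 2.1593

2.1593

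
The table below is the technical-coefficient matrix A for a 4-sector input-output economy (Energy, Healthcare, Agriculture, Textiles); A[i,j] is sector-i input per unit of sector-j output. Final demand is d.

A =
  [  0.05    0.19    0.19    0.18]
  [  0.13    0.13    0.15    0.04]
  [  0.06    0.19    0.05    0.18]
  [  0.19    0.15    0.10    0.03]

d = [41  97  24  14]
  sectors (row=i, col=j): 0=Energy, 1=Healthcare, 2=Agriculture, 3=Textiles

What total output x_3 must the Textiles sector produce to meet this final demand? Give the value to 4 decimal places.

62.7904

Form M = I − A:
  [  0.95   -0.19   -0.19   -0.18]
  [ -0.13    0.87   -0.15   -0.04]
  [ -0.06   -0.19    0.95   -0.18]
  [ -0.19   -0.15   -0.10    0.97]
Leontief inverse L = M⁻¹:
  [  1.1849    0.3816    0.3285    0.2966]
  [  0.2199    1.2789    0.2608    0.1419]
  [  0.1726    0.3381    1.1682    0.2628]
  [  0.2839    0.3074    0.2251    1.1381]
Total output x = L · d:
  x_0 = 1.1849·41 + 0.3816·97 + 0.3285·24 + 0.2966·14 = 97.6356
  x_1 = 0.2199·41 + 1.2789·97 + 0.2608·24 + 0.1419·14 = 141.3134
  x_2 = 0.1726·41 + 0.3381·97 + 1.1682·24 + 0.2628·14 = 71.5894
  x_3 = 0.2839·41 + 0.3074·97 + 0.2251·24 + 1.1381·14 = 62.7904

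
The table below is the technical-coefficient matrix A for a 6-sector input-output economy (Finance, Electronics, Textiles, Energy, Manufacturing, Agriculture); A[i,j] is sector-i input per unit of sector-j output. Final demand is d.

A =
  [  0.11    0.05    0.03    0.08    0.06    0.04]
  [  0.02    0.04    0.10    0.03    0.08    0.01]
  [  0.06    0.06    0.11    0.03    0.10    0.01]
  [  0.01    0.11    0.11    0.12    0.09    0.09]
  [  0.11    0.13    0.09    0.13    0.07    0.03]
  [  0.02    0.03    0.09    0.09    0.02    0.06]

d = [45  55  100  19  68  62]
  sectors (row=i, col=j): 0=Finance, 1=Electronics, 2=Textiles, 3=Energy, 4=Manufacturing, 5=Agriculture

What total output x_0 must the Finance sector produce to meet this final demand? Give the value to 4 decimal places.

79.1355

Form M = I − A:
  [  0.89   -0.05   -0.03   -0.08   -0.06   -0.04]
  [ -0.02    0.96   -0.10   -0.03   -0.08   -0.01]
  [ -0.06   -0.06    0.89   -0.03   -0.10   -0.01]
  [ -0.01   -0.11   -0.11    0.88   -0.09   -0.09]
  [ -0.11   -0.13   -0.09   -0.13    0.93   -0.03]
  [ -0.02   -0.03   -0.09   -0.09   -0.02    0.94]
Leontief inverse L = M⁻¹:
  [  1.1474    0.0966    0.0834    0.1329    0.1056    0.0668]
  [  0.0500    1.0778    0.1455    0.0663    0.1186    0.0253]
  [  0.1011    0.1083    1.1670    0.0778    0.1495    0.0301]
  [  0.0529    0.1767    0.1973    1.1900    0.1577    0.1252]
  [  0.1613    0.1995    0.1753    0.2031    1.1428    0.0668]
  [  0.0442    0.0680    0.1408    0.1307    0.0598    1.0823]
Total output x = L · d:
  x_0 = 1.1474·45 + 0.0966·55 + 0.0834·100 + 0.1329·19 + 0.1056·68 + 0.0668·62 = 79.1355
  x_1 = 0.0500·45 + 1.0778·55 + 0.1455·100 + 0.0663·19 + 0.1186·68 + 0.0253·62 = 86.9725
  x_2 = 0.1011·45 + 0.1083·55 + 1.1670·100 + 0.0778·19 + 0.1495·68 + 0.0301·62 = 140.7138
  x_3 = 0.0529·45 + 0.1767·55 + 0.1973·100 + 1.1900·19 + 0.1577·68 + 0.1252·62 = 72.9313
  x_4 = 0.1613·45 + 0.1995·55 + 0.1753·100 + 0.2031·19 + 1.1428·68 + 0.0668·62 = 121.4627
  x_5 = 0.0442·45 + 0.0680·55 + 0.1408·100 + 0.1307·19 + 0.0598·68 + 1.0823·62 = 93.4566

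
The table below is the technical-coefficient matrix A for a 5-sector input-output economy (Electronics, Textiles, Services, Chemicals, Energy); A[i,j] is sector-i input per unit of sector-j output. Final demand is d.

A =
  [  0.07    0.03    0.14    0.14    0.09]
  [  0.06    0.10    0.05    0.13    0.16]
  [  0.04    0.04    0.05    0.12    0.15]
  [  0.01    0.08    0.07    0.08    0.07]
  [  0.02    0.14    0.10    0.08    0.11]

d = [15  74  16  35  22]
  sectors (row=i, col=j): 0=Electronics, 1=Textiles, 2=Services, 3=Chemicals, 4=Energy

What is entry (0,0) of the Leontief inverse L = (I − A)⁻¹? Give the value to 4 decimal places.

Form M = I − A:
  [  0.93   -0.03   -0.14   -0.14   -0.09]
  [ -0.06    0.90   -0.05   -0.13   -0.16]
  [ -0.04   -0.04    0.95   -0.12   -0.15]
  [ -0.01   -0.08   -0.07    0.92   -0.07]
  [ -0.02   -0.14   -0.10   -0.08    0.89]
Leontief inverse L = M⁻¹:
  [  1.0962    0.0931    0.2016    0.2218    0.1790]
  [  0.0890    1.1789    0.1184    0.2180    0.2580]
  [  0.0610    0.1029    1.1046    0.1875    0.2256]
  [  0.0280    0.1274    0.1085    1.1349    0.1333]
  [  0.0480    0.2105    0.1570    0.1624    1.2055]
Total output x = L · d:
  x_0 = 1.0962·15 + 0.0931·74 + 0.2016·16 + 0.2218·35 + 0.1790·22 = 38.2576
  x_1 = 0.0890·15 + 1.1789·74 + 0.1184·16 + 0.2180·35 + 0.2580·22 = 103.7724
  x_2 = 0.0610·15 + 0.1029·74 + 1.1046·16 + 0.1875·35 + 0.2256·22 = 37.7284
  x_3 = 0.0280·15 + 0.1274·74 + 0.1085·16 + 1.1349·35 + 0.1333·22 = 54.2354
  x_4 = 0.0480·15 + 0.2105·74 + 0.1570·16 + 0.1624·35 + 1.2055·22 = 51.0168

L[0,0] = 1.0962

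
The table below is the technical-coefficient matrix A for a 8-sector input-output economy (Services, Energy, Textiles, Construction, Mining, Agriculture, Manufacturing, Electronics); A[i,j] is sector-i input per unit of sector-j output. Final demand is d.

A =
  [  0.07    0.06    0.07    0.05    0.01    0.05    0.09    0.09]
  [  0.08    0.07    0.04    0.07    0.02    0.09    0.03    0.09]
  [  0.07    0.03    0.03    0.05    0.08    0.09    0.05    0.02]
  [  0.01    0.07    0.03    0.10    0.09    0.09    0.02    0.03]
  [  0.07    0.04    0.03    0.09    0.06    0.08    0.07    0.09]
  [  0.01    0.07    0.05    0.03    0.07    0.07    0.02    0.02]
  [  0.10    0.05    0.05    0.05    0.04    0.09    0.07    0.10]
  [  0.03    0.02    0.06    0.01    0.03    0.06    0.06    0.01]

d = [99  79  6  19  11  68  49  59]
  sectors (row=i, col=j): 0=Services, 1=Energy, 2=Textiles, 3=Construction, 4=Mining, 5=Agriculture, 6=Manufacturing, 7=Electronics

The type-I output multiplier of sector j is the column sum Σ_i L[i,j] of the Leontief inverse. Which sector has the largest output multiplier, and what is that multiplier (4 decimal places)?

Agriculture (2.1007)

Form M = I − A:
  [  0.93   -0.06   -0.07   -0.05   -0.01   -0.05   -0.09   -0.09]
  [ -0.08    0.93   -0.04   -0.07   -0.02   -0.09   -0.03   -0.09]
  [ -0.07   -0.03    0.97   -0.05   -0.08   -0.09   -0.05   -0.02]
  [ -0.01   -0.07   -0.03    0.90   -0.09   -0.09   -0.02   -0.03]
  [ -0.07   -0.04   -0.03   -0.09    0.94   -0.08   -0.07   -0.09]
  [ -0.01   -0.07   -0.05   -0.03   -0.07    0.93   -0.02   -0.02]
  [ -0.10   -0.05   -0.05   -0.05   -0.04   -0.09    0.93   -0.10]
  [ -0.03   -0.02   -0.06   -0.01   -0.03   -0.06   -0.06    0.99]
Leontief inverse L = M⁻¹:
  [  1.1176    0.1039    0.1108    0.0943    0.0513    0.1163    0.1347    0.1368]
  [  0.1214    1.1152    0.0801    0.1147    0.0616    0.1541    0.0711    0.1334]
  [  0.1093    0.0707    1.0644    0.0931    0.1189    0.1476    0.0883    0.0634]
  [  0.0467    0.1131    0.0627    1.1483    0.1341    0.1520    0.0542    0.0713]
  [  0.1167    0.0888    0.0732    0.1413    1.1074    0.1512    0.1168    0.1400]
  [  0.0418    0.1023    0.0758    0.0653    0.1023    1.1180    0.0480    0.0534]
  [  0.1504    0.0997    0.0962    0.0994    0.0860    0.1623    1.1201    0.1519]
  [  0.0586    0.0460    0.0828    0.0367    0.0563    0.0993    0.0858    1.0382]
Total output x = L · d:
  x_0 = 1.1176·99 + 0.1039·79 + 0.1108·6 + 0.0943·19 + 0.0513·11 + 0.1163·68 + 0.1347·49 + 0.1368·59 = 144.4452
  x_1 = 0.1214·99 + 1.1152·79 + 0.0801·6 + 0.1147·19 + 0.0616·11 + 0.1541·68 + 0.0711·49 + 0.1334·59 = 125.2919
  x_2 = 0.1093·99 + 0.0707·79 + 1.0644·6 + 0.0931·19 + 0.1189·11 + 0.1476·68 + 0.0883·49 + 0.0634·59 = 43.9751
  x_3 = 0.0467·99 + 0.1131·79 + 0.0627·6 + 1.1483·19 + 0.1341·11 + 0.1520·68 + 0.0542·49 + 0.0713·59 = 54.4253
  x_4 = 0.1167·99 + 0.0888·79 + 0.0732·6 + 0.1413·19 + 1.1074·11 + 0.1512·68 + 0.1168·49 + 0.1400·59 = 58.1400
  x_5 = 0.0418·99 + 0.1023·79 + 0.0758·6 + 0.0653·19 + 0.1023·11 + 1.1180·68 + 0.0480·49 + 0.0534·59 = 96.5663
  x_6 = 0.1504·99 + 0.0997·79 + 0.0962·6 + 0.0994·19 + 0.0860·11 + 0.1623·68 + 1.1201·49 + 0.1519·59 = 101.0662
  x_7 = 0.0586·99 + 0.0460·79 + 0.0828·6 + 0.0367·19 + 0.0563·11 + 0.0993·68 + 0.0858·49 + 1.0382·59 = 83.4587
Output multipliers (column sums of L):
  Services: 1.7625
  Energy: 1.7399
  Textiles: 1.6460
  Construction: 1.7930
  Mining: 1.7180
  Agriculture: 2.1007
  Manufacturing: 1.7189
  Electronics: 1.7883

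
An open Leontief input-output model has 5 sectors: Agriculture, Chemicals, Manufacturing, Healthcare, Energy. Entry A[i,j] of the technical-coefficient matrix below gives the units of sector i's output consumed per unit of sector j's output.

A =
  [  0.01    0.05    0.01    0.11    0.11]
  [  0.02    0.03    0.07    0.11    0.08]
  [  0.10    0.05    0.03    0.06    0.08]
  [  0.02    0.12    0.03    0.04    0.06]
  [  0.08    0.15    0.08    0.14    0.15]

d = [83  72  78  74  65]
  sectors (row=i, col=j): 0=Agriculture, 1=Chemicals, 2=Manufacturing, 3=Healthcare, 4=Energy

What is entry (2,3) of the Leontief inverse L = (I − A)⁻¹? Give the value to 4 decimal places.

L[2,3] = 0.1097

Form M = I − A:
  [  0.99   -0.05   -0.01   -0.11   -0.11]
  [ -0.02    0.97   -0.07   -0.11   -0.08]
  [ -0.10   -0.05    0.97   -0.06   -0.08]
  [ -0.02   -0.12   -0.03    0.96   -0.06]
  [ -0.08   -0.15   -0.08   -0.14    0.85]
Leontief inverse L = M⁻¹:
  [  1.0315    0.0984    0.0355    0.1546    0.1570]
  [  0.0445    1.0765    0.0933    0.1527    0.1266]
  [  0.1211    0.0944    1.0532    0.1097    0.1314]
  [  0.0385    0.1542    0.0533    1.0818    0.1009]
  [  0.1227    0.2335    0.1277    0.2300    1.2426]
Total output x = L · d:
  x_0 = 1.0315·83 + 0.0984·72 + 0.0355·78 + 0.1546·74 + 0.1570·65 = 117.1071
  x_1 = 0.0445·83 + 1.0765·72 + 0.0933·78 + 0.1527·74 + 0.1266·65 = 108.0154
  x_2 = 0.1211·83 + 0.0944·72 + 1.0532·78 + 0.1097·74 + 0.1314·65 = 115.6646
  x_3 = 0.0385·83 + 0.1542·72 + 0.0533·78 + 1.0818·74 + 0.1009·65 = 105.0610
  x_4 = 0.1227·83 + 0.2335·72 + 0.1277·78 + 0.2300·74 + 1.2426·65 = 134.7442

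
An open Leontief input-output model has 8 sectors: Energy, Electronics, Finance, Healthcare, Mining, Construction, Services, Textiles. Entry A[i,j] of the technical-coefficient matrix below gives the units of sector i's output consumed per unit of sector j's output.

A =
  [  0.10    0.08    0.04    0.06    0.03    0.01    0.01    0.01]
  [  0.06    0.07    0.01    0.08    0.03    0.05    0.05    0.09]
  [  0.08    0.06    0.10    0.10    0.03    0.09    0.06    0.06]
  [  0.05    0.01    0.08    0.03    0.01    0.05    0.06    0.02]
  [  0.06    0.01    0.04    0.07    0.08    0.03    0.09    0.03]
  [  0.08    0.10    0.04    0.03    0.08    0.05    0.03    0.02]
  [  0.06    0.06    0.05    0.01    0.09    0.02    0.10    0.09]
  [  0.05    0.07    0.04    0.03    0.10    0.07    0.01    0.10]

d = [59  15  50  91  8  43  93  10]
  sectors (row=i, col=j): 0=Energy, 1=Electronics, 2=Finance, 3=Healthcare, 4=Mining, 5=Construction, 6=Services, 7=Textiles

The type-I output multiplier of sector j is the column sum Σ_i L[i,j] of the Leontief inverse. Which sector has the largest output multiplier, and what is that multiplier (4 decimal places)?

Form M = I − A:
  [  0.90   -0.08   -0.04   -0.06   -0.03   -0.01   -0.01   -0.01]
  [ -0.06    0.93   -0.01   -0.08   -0.03   -0.05   -0.05   -0.09]
  [ -0.08   -0.06    0.90   -0.10   -0.03   -0.09   -0.06   -0.06]
  [ -0.05   -0.01   -0.08    0.97   -0.01   -0.05   -0.06   -0.02]
  [ -0.06   -0.01   -0.04   -0.07    0.92   -0.03   -0.09   -0.03]
  [ -0.08   -0.10   -0.04   -0.03   -0.08    0.95   -0.03   -0.02]
  [ -0.06   -0.06   -0.05   -0.01   -0.09   -0.02    0.90   -0.09]
  [ -0.05   -0.07   -0.04   -0.03   -0.10   -0.07   -0.01    0.90]
Leontief inverse L = M⁻¹:
  [  1.1411    0.1130    0.0679    0.0934    0.0547    0.0345    0.0367    0.0368]
  [  0.1100    1.1141    0.0451    0.1161    0.0725    0.0839    0.0854    0.1310]
  [  0.1503    0.1202    1.1536    0.1530    0.0829    0.1383    0.1096    0.1108]
  [  0.0897    0.0442    0.1109    1.0592    0.0400    0.0762    0.0885    0.0482]
  [  0.1082    0.0472    0.0772    0.1046    1.1207    0.0594    0.1307    0.0651]
  [  0.1318    0.1431    0.0735    0.0720    0.1190    1.0817    0.0677    0.0571]
  [  0.1170    0.1086    0.0900    0.0537    0.1432    0.0573    1.1458    0.1400]
  [  0.1052    0.1173    0.0775    0.0742    0.1491    0.1085    0.0490    1.1431]
Total output x = L · d:
  x_0 = 1.1411·59 + 0.1130·15 + 0.0679·50 + 0.0934·91 + 0.0547·8 + 0.0345·43 + 0.0367·93 + 0.0368·10 = 86.6265
  x_1 = 0.1100·59 + 1.1141·15 + 0.0451·50 + 0.1161·91 + 0.0725·8 + 0.0839·43 + 0.0854·93 + 0.1310·10 = 49.4597
  x_2 = 0.1503·59 + 0.1202·15 + 1.1536·50 + 0.1530·91 + 0.0829·8 + 0.1383·43 + 0.1096·93 + 0.1108·10 = 100.1789
  x_3 = 0.0897·59 + 0.0442·15 + 0.1109·50 + 1.0592·91 + 0.0400·8 + 0.0762·43 + 0.0885·93 + 0.0482·10 = 120.1966
  x_4 = 0.1082·59 + 0.0472·15 + 0.0772·50 + 0.1046·91 + 1.1207·8 + 0.0594·43 + 0.1307·93 + 0.0651·10 = 44.7987
  x_5 = 0.1318·59 + 0.1431·15 + 0.0735·50 + 0.0720·91 + 0.1190·8 + 1.0817·43 + 0.0677·93 + 0.0571·10 = 74.4910
  x_6 = 0.1170·59 + 0.1086·15 + 0.0900·50 + 0.0537·91 + 0.1432·8 + 0.0573·43 + 1.1458·93 + 0.1400·10 = 129.4859
  x_7 = 0.1052·59 + 0.1173·15 + 0.0775·50 + 0.0742·91 + 0.1491·8 + 0.1085·43 + 0.0490·93 + 1.1431·10 = 40.4396
Output multipliers (column sums of L):
  Energy: 1.9533
  Electronics: 1.8077
  Finance: 1.6957
  Healthcare: 1.7262
  Mining: 1.7822
  Construction: 1.6398
  Services: 1.7135
  Textiles: 1.7322

Energy (1.9533)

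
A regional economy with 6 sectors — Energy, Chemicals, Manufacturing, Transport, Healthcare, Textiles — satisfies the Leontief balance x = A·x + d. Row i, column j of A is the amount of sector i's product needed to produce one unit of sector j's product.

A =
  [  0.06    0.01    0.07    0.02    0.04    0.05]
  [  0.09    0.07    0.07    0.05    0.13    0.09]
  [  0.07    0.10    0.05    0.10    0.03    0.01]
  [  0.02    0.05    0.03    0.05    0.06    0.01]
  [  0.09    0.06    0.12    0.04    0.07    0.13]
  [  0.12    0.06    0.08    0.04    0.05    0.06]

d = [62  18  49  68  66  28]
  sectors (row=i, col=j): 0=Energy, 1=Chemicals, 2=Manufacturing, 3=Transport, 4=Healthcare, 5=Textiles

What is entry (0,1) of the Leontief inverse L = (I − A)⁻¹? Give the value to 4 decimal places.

L[0,1] = 0.0329

Form M = I − A:
  [  0.94   -0.01   -0.07   -0.02   -0.04   -0.05]
  [ -0.09    0.93   -0.07   -0.05   -0.13   -0.09]
  [ -0.07   -0.10    0.95   -0.10   -0.03   -0.01]
  [ -0.02   -0.05   -0.03    0.95   -0.06   -0.01]
  [ -0.09   -0.06   -0.12   -0.04    0.93   -0.13]
  [ -0.12   -0.06   -0.08   -0.04   -0.05    0.94]
Leontief inverse L = M⁻¹:
  [  1.0900    0.0329    0.0977    0.0405    0.0611    0.0711]
  [  0.1540    1.1167    0.1312    0.0894    0.1804    0.1424]
  [  0.1080    0.1319    1.0865    0.1282    0.0686    0.0408]
  [  0.0460    0.0715    0.0558    1.0682    0.0845    0.0329]
  [  0.1549    0.1087    0.1780    0.0822    1.1176    0.1760]
  [  0.1684    0.0955    0.1252    0.0716    0.0882    1.0962]
Total output x = L · d:
  x_0 = 1.0900·62 + 0.0329·18 + 0.0977·49 + 0.0405·68 + 0.0611·66 + 0.0711·28 = 81.7402
  x_1 = 0.1540·62 + 1.1167·18 + 0.1312·49 + 0.0894·68 + 0.1804·66 + 0.1424·28 = 58.0534
  x_2 = 0.1080·62 + 0.1319·18 + 1.0865·49 + 0.1282·68 + 0.0686·66 + 0.0408·28 = 76.6965
  x_3 = 0.0460·62 + 0.0715·18 + 0.0558·49 + 1.0682·68 + 0.0845·66 + 0.0329·28 = 86.0093
  x_4 = 0.1549·62 + 0.1087·18 + 0.1780·49 + 0.0822·68 + 1.1176·66 + 0.1760·28 = 104.5610
  x_5 = 0.1684·62 + 0.0955·18 + 0.1252·49 + 0.0716·68 + 0.0882·66 + 1.0962·28 = 59.6768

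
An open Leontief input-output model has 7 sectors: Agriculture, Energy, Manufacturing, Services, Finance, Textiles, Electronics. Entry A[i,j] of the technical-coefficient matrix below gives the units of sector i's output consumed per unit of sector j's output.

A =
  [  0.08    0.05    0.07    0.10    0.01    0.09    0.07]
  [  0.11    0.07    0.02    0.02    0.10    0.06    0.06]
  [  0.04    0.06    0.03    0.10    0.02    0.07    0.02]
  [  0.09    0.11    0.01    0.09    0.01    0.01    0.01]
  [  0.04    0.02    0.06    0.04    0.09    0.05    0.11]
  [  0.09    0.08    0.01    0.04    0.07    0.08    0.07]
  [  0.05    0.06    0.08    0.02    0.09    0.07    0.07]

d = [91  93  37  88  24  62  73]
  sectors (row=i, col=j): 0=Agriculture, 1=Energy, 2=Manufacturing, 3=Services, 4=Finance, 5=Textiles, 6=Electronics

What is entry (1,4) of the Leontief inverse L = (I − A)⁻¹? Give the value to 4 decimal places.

Form M = I − A:
  [  0.92   -0.05   -0.07   -0.10   -0.01   -0.09   -0.07]
  [ -0.11    0.93   -0.02   -0.02   -0.10   -0.06   -0.06]
  [ -0.04   -0.06    0.97   -0.10   -0.02   -0.07   -0.02]
  [ -0.09   -0.11   -0.01    0.91   -0.01   -0.01   -0.01]
  [ -0.04   -0.02   -0.06   -0.04    0.91   -0.05   -0.11]
  [ -0.09   -0.08   -0.01   -0.04   -0.07    0.92   -0.07]
  [ -0.05   -0.06   -0.08   -0.02   -0.09   -0.07    0.93]
Leontief inverse L = M⁻¹:
  [  1.1404    0.1057    0.0998    0.1494    0.0498    0.1390    0.1128]
  [  0.1650    1.1149    0.0549    0.0624    0.1457    0.1101    0.1117]
  [  0.0859    0.1014    1.0489    0.1347    0.0495    0.1028    0.0506]
  [  0.1374    0.1496    0.0307    1.1251    0.0383    0.0429    0.0405]
  [  0.0858    0.0621    0.0920    0.0782    1.1320    0.0936    0.1542]
  [  0.1471    0.1276    0.0428    0.0810    0.1162    1.1292    0.1198]
  [  0.1017    0.1052    0.1119    0.0615    0.1355    0.1184    1.1177]
Total output x = L · d:
  x_0 = 1.1404·91 + 0.1057·93 + 0.0998·37 + 0.1494·88 + 0.0498·24 + 0.1390·62 + 0.1128·73 = 148.4976
  x_1 = 0.1650·91 + 1.1149·93 + 0.0549·37 + 0.0624·88 + 0.1457·24 + 0.1101·62 + 0.1117·73 = 144.6959
  x_2 = 0.0859·91 + 0.1014·93 + 1.0489·37 + 0.1347·88 + 0.0495·24 + 0.1028·62 + 0.0506·73 = 79.1700
  x_3 = 0.1374·91 + 0.1496·93 + 0.0307·37 + 1.1251·88 + 0.0383·24 + 0.0429·62 + 0.0405·73 = 133.0955
  x_4 = 0.0858·91 + 0.0621·93 + 0.0920·37 + 0.0782·88 + 1.1320·24 + 0.0936·62 + 0.1542·73 = 68.0973
  x_5 = 0.1471·91 + 0.1276·93 + 0.0428·37 + 0.0810·88 + 0.1162·24 + 1.1292·62 + 0.1198·73 = 115.5182
  x_6 = 0.1017·91 + 0.1052·93 + 0.1119·37 + 0.0615·88 + 0.1355·24 + 0.1184·62 + 1.1177·73 = 120.7712

L[1,4] = 0.1457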